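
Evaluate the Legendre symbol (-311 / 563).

1

(-311 / 563)
  = (252 / 563)    [-311 ≡ 252 mod 563]
  = (63 / 563)    [563 ≡ 3 mod 8 ⇒ (2 / 563)^2 = +1]
  = -(563 / 63)    [QR: both ≡ 3 mod 4, sign flips]
  = -(59 / 63)    [563 ≡ 59 mod 63]
  = (63 / 59)    [QR: both ≡ 3 mod 4, sign flips]
  = (4 / 59)    [63 ≡ 4 mod 59]
  = (1 / 59)    [59 ≡ 3 mod 8 ⇒ (2 / 59)^2 = +1]
  = 1    [(1 / 59) = 1]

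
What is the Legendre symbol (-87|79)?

-1

(-87|79)
  = -(87|79)    [79 ≡ 3 mod 4 ⇒ (-1|79) = -1]
  = -(8|79)    [87 ≡ 8 mod 79]
  = -(1|79)    [79 ≡ 7 mod 8 ⇒ (2|79)^3 = +1]
  = -1    [(1|79) = 1]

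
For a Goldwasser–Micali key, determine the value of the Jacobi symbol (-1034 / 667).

-1

(-1034 / 667)
  = -(1034 / 667)    [667 ≡ 3 mod 4 ⇒ (-1 / 667) = -1]
  = -(367 / 667)    [1034 ≡ 367 mod 667]
  = (667 / 367)    [QR: both ≡ 3 mod 4, sign flips]
  = (300 / 367)    [667 ≡ 300 mod 367]
  = (75 / 367)    [367 ≡ 7 mod 8 ⇒ (2 / 367)^2 = +1]
  = -(367 / 75)    [QR: both ≡ 3 mod 4, sign flips]
  = -(67 / 75)    [367 ≡ 67 mod 75]
  = (75 / 67)    [QR: both ≡ 3 mod 4, sign flips]
  = (8 / 67)    [75 ≡ 8 mod 67]
  = -(1 / 67)    [67 ≡ 3 mod 8 ⇒ (2 / 67)^3 = -1]
  = -1    [(1 / 67) = 1]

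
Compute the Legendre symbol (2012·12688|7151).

1

By multiplicativity, (2012·12688|7151) = (2012|7151)·(12688|7151).
First factor (2012|7151):
Factor out 2: 2012 = 2^2·503. Since 7151 ≡ 7 (mod 8), (2|7151) = +1, and (2|7151)^2 = +1. Now have (503|7151).
Both 503 ≡ 3 and 7151 ≡ 3 (mod 4), so reciprocity gives (503|7151) = -(7151|503). Reduce: 7151 ≡ 109 (mod 503). Now have -(109|503).
109 ≡ 1 (mod 4), so quadratic reciprocity gives (109|503) = (503|109). Reduce: 503 ≡ 67 (mod 109). Now have -(67|109).
109 ≡ 1 (mod 4), so quadratic reciprocity gives (67|109) = (109|67). Reduce: 109 ≡ 42 (mod 67). Now have -(42|67).
Factor out 2: 42 = 2·21. Since 67 ≡ 3 (mod 8), (2|67) = -1. Now have (21|67).
21 ≡ 1 (mod 4), so quadratic reciprocity gives (21|67) = (67|21). Reduce: 67 ≡ 4 (mod 21). Now have (4|21).
Factor out 2: 4 = 2^2. Since 21 ≡ 5 (mod 8), (2|21) = -1, and (2|21)^2 = +1. Now have (1|21).
(1|21) = 1. Collecting the sign factors: 1.
Second factor (12688|7151):
Reduce the numerator: 12688 ≡ 5537 (mod 7151), so (12688|7151) = (5537|7151).
5537 ≡ 1 (mod 4), so quadratic reciprocity gives (5537|7151) = (7151|5537). Reduce: 7151 ≡ 1614 (mod 5537). Now have (1614|5537).
Factor out 2: 1614 = 2·807. Since 5537 ≡ 1 (mod 8), (2|5537) = +1. Now have (807|5537).
5537 ≡ 1 (mod 4), so quadratic reciprocity gives (807|5537) = (5537|807). Reduce: 5537 ≡ 695 (mod 807). Now have (695|807).
Both 695 ≡ 3 and 807 ≡ 3 (mod 4), so reciprocity gives (695|807) = -(807|695). Reduce: 807 ≡ 112 (mod 695). Now have -(112|695).
Factor out 2: 112 = 2^4·7. Since 695 ≡ 7 (mod 8), (2|695) = +1, and (2|695)^4 = +1. Now have -(7|695).
Both 7 ≡ 3 and 695 ≡ 3 (mod 4), so reciprocity gives (7|695) = -(695|7). Reduce: 695 ≡ 2 (mod 7). Now have (2|7).
Factor out 2: 2 = 2. Since 7 ≡ 7 (mod 8), (2|7) = +1. Now have (1|7).
(1|7) = 1. Collecting the sign factors: 1.
Product: (1)·(1) = 1.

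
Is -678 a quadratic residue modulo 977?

yes

(-678|977)
  = (678|977)    [977 ≡ 1 mod 4 ⇒ (-1|977) = +1]
  = (339|977)    [977 ≡ 1 mod 8 ⇒ (2|977) = +1]
  = (977|339)    [QR: 977 ≡ 1 mod 4, sign kept]
  = (299|339)    [977 ≡ 299 mod 339]
  = -(339|299)    [QR: both ≡ 3 mod 4, sign flips]
  = -(40|299)    [339 ≡ 40 mod 299]
  = (5|299)    [299 ≡ 3 mod 8 ⇒ (2|299)^3 = -1]
  = (299|5)    [QR: 5 ≡ 1 mod 4, sign kept]
  = (4|5)    [299 ≡ 4 mod 5]
  = (1|5)    [5 ≡ 5 mod 8 ⇒ (2|5)^2 = +1]
  = 1    [(1|5) = 1]
The Legendre symbol is 1, so x^2 ≡ -678 (mod 977) has solution.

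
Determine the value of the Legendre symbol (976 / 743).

-1

Reduce the numerator: 976 ≡ 233 (mod 743), so (976 / 743) = (233 / 743).
233 ≡ 1 (mod 4), so quadratic reciprocity gives (233 / 743) = (743 / 233). Reduce: 743 ≡ 44 (mod 233). Now have (44 / 233).
Factor out 2: 44 = 2^2·11. Since 233 ≡ 1 (mod 8), (2 / 233) = +1, and (2 / 233)^2 = +1. Now have (11 / 233).
233 ≡ 1 (mod 4), so quadratic reciprocity gives (11 / 233) = (233 / 11). Reduce: 233 ≡ 2 (mod 11). Now have (2 / 11).
Factor out 2: 2 = 2. Since 11 ≡ 3 (mod 8), (2 / 11) = -1. Now have -(1 / 11).
(1 / 11) = 1. Collecting the sign factors: -1.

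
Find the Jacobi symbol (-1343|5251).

-1

Reduce the numerator: -1343 ≡ 3908 (mod 5251), so (-1343|5251) = (3908|5251).
Factor out 2: 3908 = 2^2·977. Since 5251 ≡ 3 (mod 8), (2|5251) = -1, and (2|5251)^2 = +1. Now have (977|5251).
977 ≡ 1 (mod 4), so quadratic reciprocity gives (977|5251) = (5251|977). Reduce: 5251 ≡ 366 (mod 977). Now have (366|977).
Factor out 2: 366 = 2·183. Since 977 ≡ 1 (mod 8), (2|977) = +1. Now have (183|977).
977 ≡ 1 (mod 4), so quadratic reciprocity gives (183|977) = (977|183). Reduce: 977 ≡ 62 (mod 183). Now have (62|183).
Factor out 2: 62 = 2·31. Since 183 ≡ 7 (mod 8), (2|183) = +1. Now have (31|183).
Both 31 ≡ 3 and 183 ≡ 3 (mod 4), so reciprocity gives (31|183) = -(183|31). Reduce: 183 ≡ 28 (mod 31). Now have -(28|31).
Factor out 2: 28 = 2^2·7. Since 31 ≡ 7 (mod 8), (2|31) = +1, and (2|31)^2 = +1. Now have -(7|31).
Both 7 ≡ 3 and 31 ≡ 3 (mod 4), so reciprocity gives (7|31) = -(31|7). Reduce: 31 ≡ 3 (mod 7). Now have (3|7).
Both 3 ≡ 3 and 7 ≡ 3 (mod 4), so reciprocity gives (3|7) = -(7|3). Reduce: 7 ≡ 1 (mod 3). Now have -(1|3).
(1|3) = 1. Collecting the sign factors: -1.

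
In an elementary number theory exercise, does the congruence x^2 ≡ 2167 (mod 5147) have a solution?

(2167/5147)
  = -(5147/2167)    [QR: both ≡ 3 mod 4, sign flips]
  = -(813/2167)    [5147 ≡ 813 mod 2167]
  = -(2167/813)    [QR: 813 ≡ 1 mod 4, sign kept]
  = -(541/813)    [2167 ≡ 541 mod 813]
  = -(813/541)    [QR: 541 ≡ 1 mod 4, sign kept]
  = -(272/541)    [813 ≡ 272 mod 541]
  = -(17/541)    [541 ≡ 5 mod 8 ⇒ (2/541)^4 = +1]
  = -(541/17)    [QR: 17 ≡ 1 mod 4, sign kept]
  = -(14/17)    [541 ≡ 14 mod 17]
  = -(7/17)    [17 ≡ 1 mod 8 ⇒ (2/17) = +1]
  = -(17/7)    [QR: 17 ≡ 1 mod 4, sign kept]
  = -(3/7)    [17 ≡ 3 mod 7]
  = (7/3)    [QR: both ≡ 3 mod 4, sign flips]
  = (1/3)    [7 ≡ 1 mod 3]
  = 1    [(1/3) = 1]
The Legendre symbol is 1, so x^2 ≡ 2167 (mod 5147) has solution.

yes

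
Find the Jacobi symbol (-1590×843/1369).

By multiplicativity, (-1590·843/1369) = (-1590/1369)·(843/1369).
First factor (-1590/1369):
Reduce the numerator: -1590 ≡ 1148 (mod 1369), so (-1590/1369) = (1148/1369).
Factor out 2: 1148 = 2^2·287. Since 1369 ≡ 1 (mod 8), (2/1369) = +1, and (2/1369)^2 = +1. Now have (287/1369).
1369 ≡ 1 (mod 4), so quadratic reciprocity gives (287/1369) = (1369/287). Reduce: 1369 ≡ 221 (mod 287). Now have (221/287).
221 ≡ 1 (mod 4), so quadratic reciprocity gives (221/287) = (287/221). Reduce: 287 ≡ 66 (mod 221). Now have (66/221).
Factor out 2: 66 = 2·33. Since 221 ≡ 5 (mod 8), (2/221) = -1. Now have -(33/221).
33 ≡ 1 (mod 4), so quadratic reciprocity gives (33/221) = (221/33). Reduce: 221 ≡ 23 (mod 33). Now have -(23/33).
33 ≡ 1 (mod 4), so quadratic reciprocity gives (23/33) = (33/23). Reduce: 33 ≡ 10 (mod 23). Now have -(10/23).
Factor out 2: 10 = 2·5. Since 23 ≡ 7 (mod 8), (2/23) = +1. Now have -(5/23).
5 ≡ 1 (mod 4), so quadratic reciprocity gives (5/23) = (23/5). Reduce: 23 ≡ 3 (mod 5). Now have -(3/5).
5 ≡ 1 (mod 4), so quadratic reciprocity gives (3/5) = (5/3). Reduce: 5 ≡ 2 (mod 3). Now have -(2/3).
Factor out 2: 2 = 2. Since 3 ≡ 3 (mod 8), (2/3) = -1. Now have (1/3).
(1/3) = 1. Collecting the sign factors: 1.
Second factor (843/1369):
1369 ≡ 1 (mod 4), so quadratic reciprocity gives (843/1369) = (1369/843). Reduce: 1369 ≡ 526 (mod 843). Now have (526/843).
Factor out 2: 526 = 2·263. Since 843 ≡ 3 (mod 8), (2/843) = -1. Now have -(263/843).
Both 263 ≡ 3 and 843 ≡ 3 (mod 4), so reciprocity gives (263/843) = -(843/263). Reduce: 843 ≡ 54 (mod 263). Now have (54/263).
Factor out 2: 54 = 2·27. Since 263 ≡ 7 (mod 8), (2/263) = +1. Now have (27/263).
Both 27 ≡ 3 and 263 ≡ 3 (mod 4), so reciprocity gives (27/263) = -(263/27). Reduce: 263 ≡ 20 (mod 27). Now have -(20/27).
Factor out 2: 20 = 2^2·5. Since 27 ≡ 3 (mod 8), (2/27) = -1, and (2/27)^2 = +1. Now have -(5/27).
5 ≡ 1 (mod 4), so quadratic reciprocity gives (5/27) = (27/5). Reduce: 27 ≡ 2 (mod 5). Now have -(2/5).
Factor out 2: 2 = 2. Since 5 ≡ 5 (mod 8), (2/5) = -1. Now have (1/5).
(1/5) = 1. Collecting the sign factors: 1.
Product: (1)·(1) = 1.

1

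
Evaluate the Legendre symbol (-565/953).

Reduce the numerator: -565 ≡ 388 (mod 953), so (-565/953) = (388/953).
Factor out 2: 388 = 2^2·97. Since 953 ≡ 1 (mod 8), (2/953) = +1, and (2/953)^2 = +1. Now have (97/953).
97 ≡ 1 (mod 4), so quadratic reciprocity gives (97/953) = (953/97). Reduce: 953 ≡ 80 (mod 97). Now have (80/97).
Factor out 2: 80 = 2^4·5. Since 97 ≡ 1 (mod 8), (2/97) = +1, and (2/97)^4 = +1. Now have (5/97).
5 ≡ 1 (mod 4), so quadratic reciprocity gives (5/97) = (97/5). Reduce: 97 ≡ 2 (mod 5). Now have (2/5).
Factor out 2: 2 = 2. Since 5 ≡ 5 (mod 8), (2/5) = -1. Now have -(1/5).
(1/5) = 1. Collecting the sign factors: -1.

-1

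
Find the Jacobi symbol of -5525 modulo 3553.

0

(-5525 / 3553)
  = (5525 / 3553)    [3553 ≡ 1 mod 4 ⇒ (-1 / 3553) = +1]
  = (1972 / 3553)    [5525 ≡ 1972 mod 3553]
  = (493 / 3553)    [3553 ≡ 1 mod 8 ⇒ (2 / 3553)^2 = +1]
  = (3553 / 493)    [QR: 493 ≡ 1 mod 4, sign kept]
  = (102 / 493)    [3553 ≡ 102 mod 493]
  = -(51 / 493)    [493 ≡ 5 mod 8 ⇒ (2 / 493) = -1]
  = -(493 / 51)    [QR: 493 ≡ 1 mod 4, sign kept]
  = -(34 / 51)    [493 ≡ 34 mod 51]
  = (17 / 51)    [51 ≡ 3 mod 8 ⇒ (2 / 51) = -1]
  = (51 / 17)    [QR: 17 ≡ 1 mod 4, sign kept]
  = (0 / 17)    [51 ≡ 0 mod 17]
  = 0    [numerator 0, gcd > 1]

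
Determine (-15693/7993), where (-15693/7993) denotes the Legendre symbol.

1

(-15693/7993)
  = (293/7993)    [-15693 ≡ 293 mod 7993]
  = (7993/293)    [QR: 293 ≡ 1 mod 4, sign kept]
  = (82/293)    [7993 ≡ 82 mod 293]
  = -(41/293)    [293 ≡ 5 mod 8 ⇒ (2/293) = -1]
  = -(293/41)    [QR: 41 ≡ 1 mod 4, sign kept]
  = -(6/41)    [293 ≡ 6 mod 41]
  = -(3/41)    [41 ≡ 1 mod 8 ⇒ (2/41) = +1]
  = -(41/3)    [QR: 41 ≡ 1 mod 4, sign kept]
  = -(2/3)    [41 ≡ 2 mod 3]
  = (1/3)    [3 ≡ 3 mod 8 ⇒ (2/3) = -1]
  = 1    [(1/3) = 1]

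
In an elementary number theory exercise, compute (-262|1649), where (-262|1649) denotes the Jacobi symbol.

Pull out -1: (-262|1649) = (-1|1649)·(262|1649). Since 1649 ≡ 1 (mod 4), (-1|1649) = +1. Now have (262|1649).
Factor out 2: 262 = 2·131. Since 1649 ≡ 1 (mod 8), (2|1649) = +1. Now have (131|1649).
1649 ≡ 1 (mod 4), so quadratic reciprocity gives (131|1649) = (1649|131). Reduce: 1649 ≡ 77 (mod 131). Now have (77|131).
77 ≡ 1 (mod 4), so quadratic reciprocity gives (77|131) = (131|77). Reduce: 131 ≡ 54 (mod 77). Now have (54|77).
Factor out 2: 54 = 2·27. Since 77 ≡ 5 (mod 8), (2|77) = -1. Now have -(27|77).
77 ≡ 1 (mod 4), so quadratic reciprocity gives (27|77) = (77|27). Reduce: 77 ≡ 23 (mod 27). Now have -(23|27).
Both 23 ≡ 3 and 27 ≡ 3 (mod 4), so reciprocity gives (23|27) = -(27|23). Reduce: 27 ≡ 4 (mod 23). Now have (4|23).
Factor out 2: 4 = 2^2. Since 23 ≡ 7 (mod 8), (2|23) = +1, and (2|23)^2 = +1. Now have (1|23).
(1|23) = 1. Collecting the sign factors: 1.

1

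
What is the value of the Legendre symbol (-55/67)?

-1

Pull out -1: (-55/67) = (-1/67)·(55/67). Since 67 ≡ 3 (mod 4), (-1/67) = -1. Now have -(55/67).
Both 55 ≡ 3 and 67 ≡ 3 (mod 4), so reciprocity gives (55/67) = -(67/55). Reduce: 67 ≡ 12 (mod 55). Now have (12/55).
Factor out 2: 12 = 2^2·3. Since 55 ≡ 7 (mod 8), (2/55) = +1, and (2/55)^2 = +1. Now have (3/55).
Both 3 ≡ 3 and 55 ≡ 3 (mod 4), so reciprocity gives (3/55) = -(55/3). Reduce: 55 ≡ 1 (mod 3). Now have -(1/3).
(1/3) = 1. Collecting the sign factors: -1.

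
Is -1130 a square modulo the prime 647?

(-1130/647)
  = -(1130/647)    [647 ≡ 3 mod 4 ⇒ (-1/647) = -1]
  = -(483/647)    [1130 ≡ 483 mod 647]
  = (647/483)    [QR: both ≡ 3 mod 4, sign flips]
  = (164/483)    [647 ≡ 164 mod 483]
  = (41/483)    [483 ≡ 3 mod 8 ⇒ (2/483)^2 = +1]
  = (483/41)    [QR: 41 ≡ 1 mod 4, sign kept]
  = (32/41)    [483 ≡ 32 mod 41]
  = (1/41)    [41 ≡ 1 mod 8 ⇒ (2/41)^5 = +1]
  = 1    [(1/41) = 1]
(-1130/647) = 1, and 647 is prime, so -1130 is a quadratic residue mod 647.

yes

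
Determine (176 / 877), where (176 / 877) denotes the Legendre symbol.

Factor out 2: 176 = 2^4·11. Since 877 ≡ 5 (mod 8), (2 / 877) = -1, and (2 / 877)^4 = +1. Now have (11 / 877).
877 ≡ 1 (mod 4), so quadratic reciprocity gives (11 / 877) = (877 / 11). Reduce: 877 ≡ 8 (mod 11). Now have (8 / 11).
Factor out 2: 8 = 2^3. Since 11 ≡ 3 (mod 8), (2 / 11) = -1, and (2 / 11)^3 = -1. Now have -(1 / 11).
(1 / 11) = 1. Collecting the sign factors: -1.

-1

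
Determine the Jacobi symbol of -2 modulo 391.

-1

(-2/391)
  = -(2/391)    [391 ≡ 3 mod 4 ⇒ (-1/391) = -1]
  = -(1/391)    [391 ≡ 7 mod 8 ⇒ (2/391) = +1]
  = -1    [(1/391) = 1]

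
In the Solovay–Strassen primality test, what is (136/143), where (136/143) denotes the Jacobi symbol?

Factor out 2: 136 = 2^3·17. Since 143 ≡ 7 (mod 8), (2/143) = +1, and (2/143)^3 = +1. Now have (17/143).
17 ≡ 1 (mod 4), so quadratic reciprocity gives (17/143) = (143/17). Reduce: 143 ≡ 7 (mod 17). Now have (7/17).
17 ≡ 1 (mod 4), so quadratic reciprocity gives (7/17) = (17/7). Reduce: 17 ≡ 3 (mod 7). Now have (3/7).
Both 3 ≡ 3 and 7 ≡ 3 (mod 4), so reciprocity gives (3/7) = -(7/3). Reduce: 7 ≡ 1 (mod 3). Now have -(1/3).
(1/3) = 1. Collecting the sign factors: -1.

-1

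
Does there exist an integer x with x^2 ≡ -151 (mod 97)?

yes

(-151/97)
  = (43/97)    [-151 ≡ 43 mod 97]
  = (97/43)    [QR: 97 ≡ 1 mod 4, sign kept]
  = (11/43)    [97 ≡ 11 mod 43]
  = -(43/11)    [QR: both ≡ 3 mod 4, sign flips]
  = -(10/11)    [43 ≡ 10 mod 11]
  = (5/11)    [11 ≡ 3 mod 8 ⇒ (2/11) = -1]
  = (11/5)    [QR: 5 ≡ 1 mod 4, sign kept]
  = (1/5)    [11 ≡ 1 mod 5]
  = 1    [(1/5) = 1]
(-151/97) = 1, and 97 is prime, so -151 is a quadratic residue mod 97.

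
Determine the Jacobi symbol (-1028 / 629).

-1

Pull out -1: (-1028 / 629) = (-1 / 629)·(1028 / 629). Since 629 ≡ 1 (mod 4), (-1 / 629) = +1. Now have (1028 / 629).
Reduce the numerator: 1028 ≡ 399 (mod 629), so (1028 / 629) = (399 / 629).
629 ≡ 1 (mod 4), so quadratic reciprocity gives (399 / 629) = (629 / 399). Reduce: 629 ≡ 230 (mod 399). Now have (230 / 399).
Factor out 2: 230 = 2·115. Since 399 ≡ 7 (mod 8), (2 / 399) = +1. Now have (115 / 399).
Both 115 ≡ 3 and 399 ≡ 3 (mod 4), so reciprocity gives (115 / 399) = -(399 / 115). Reduce: 399 ≡ 54 (mod 115). Now have -(54 / 115).
Factor out 2: 54 = 2·27. Since 115 ≡ 3 (mod 8), (2 / 115) = -1. Now have (27 / 115).
Both 27 ≡ 3 and 115 ≡ 3 (mod 4), so reciprocity gives (27 / 115) = -(115 / 27). Reduce: 115 ≡ 7 (mod 27). Now have -(7 / 27).
Both 7 ≡ 3 and 27 ≡ 3 (mod 4), so reciprocity gives (7 / 27) = -(27 / 7). Reduce: 27 ≡ 6 (mod 7). Now have (6 / 7).
Factor out 2: 6 = 2·3. Since 7 ≡ 7 (mod 8), (2 / 7) = +1. Now have (3 / 7).
Both 3 ≡ 3 and 7 ≡ 3 (mod 4), so reciprocity gives (3 / 7) = -(7 / 3). Reduce: 7 ≡ 1 (mod 3). Now have -(1 / 3).
(1 / 3) = 1. Collecting the sign factors: -1.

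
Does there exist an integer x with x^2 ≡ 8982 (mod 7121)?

no

(8982/7121)
  = (1861/7121)    [8982 ≡ 1861 mod 7121]
  = (7121/1861)    [QR: 1861 ≡ 1 mod 4, sign kept]
  = (1538/1861)    [7121 ≡ 1538 mod 1861]
  = -(769/1861)    [1861 ≡ 5 mod 8 ⇒ (2/1861) = -1]
  = -(1861/769)    [QR: 769 ≡ 1 mod 4, sign kept]
  = -(323/769)    [1861 ≡ 323 mod 769]
  = -(769/323)    [QR: 769 ≡ 1 mod 4, sign kept]
  = -(123/323)    [769 ≡ 123 mod 323]
  = (323/123)    [QR: both ≡ 3 mod 4, sign flips]
  = (77/123)    [323 ≡ 77 mod 123]
  = (123/77)    [QR: 77 ≡ 1 mod 4, sign kept]
  = (46/77)    [123 ≡ 46 mod 77]
  = -(23/77)    [77 ≡ 5 mod 8 ⇒ (2/77) = -1]
  = -(77/23)    [QR: 77 ≡ 1 mod 4, sign kept]
  = -(8/23)    [77 ≡ 8 mod 23]
  = -(1/23)    [23 ≡ 7 mod 8 ⇒ (2/23)^3 = +1]
  = -1    [(1/23) = 1]
(8982/7121) = -1, and 7121 is prime, so 8982 is not a quadratic residue mod 7121.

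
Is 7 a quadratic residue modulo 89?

no

89 ≡ 1 (mod 4), so quadratic reciprocity gives (7/89) = (89/7). Reduce: 89 ≡ 5 (mod 7). Now have (5/7).
5 ≡ 1 (mod 4), so quadratic reciprocity gives (5/7) = (7/5). Reduce: 7 ≡ 2 (mod 5). Now have (2/5).
Factor out 2: 2 = 2. Since 5 ≡ 5 (mod 8), (2/5) = -1. Now have -(1/5).
(1/5) = 1. Collecting the sign factors: -1.
(7/89) = -1, and 89 is prime, so 7 is not a quadratic residue mod 89.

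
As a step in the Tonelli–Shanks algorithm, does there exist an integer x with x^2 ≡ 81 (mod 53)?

yes

(81/53)
  = (28/53)    [81 ≡ 28 mod 53]
  = (7/53)    [53 ≡ 5 mod 8 ⇒ (2/53)^2 = +1]
  = (53/7)    [QR: 53 ≡ 1 mod 4, sign kept]
  = (4/7)    [53 ≡ 4 mod 7]
  = (1/7)    [7 ≡ 7 mod 8 ⇒ (2/7)^2 = +1]
  = 1    [(1/7) = 1]
The Legendre symbol is 1, so x^2 ≡ 81 (mod 53) has solution.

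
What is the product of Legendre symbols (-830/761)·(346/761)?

By multiplicativity, (-830·346/761) = (-830/761)·(346/761).
First factor (-830/761):
(-830/761)
  = (692/761)    [-830 ≡ 692 mod 761]
  = (173/761)    [761 ≡ 1 mod 8 ⇒ (2/761)^2 = +1]
  = (761/173)    [QR: 173 ≡ 1 mod 4, sign kept]
  = (69/173)    [761 ≡ 69 mod 173]
  = (173/69)    [QR: 69 ≡ 1 mod 4, sign kept]
  = (35/69)    [173 ≡ 35 mod 69]
  = (69/35)    [QR: 69 ≡ 1 mod 4, sign kept]
  = (34/35)    [69 ≡ 34 mod 35]
  = -(17/35)    [35 ≡ 3 mod 8 ⇒ (2/35) = -1]
  = -(35/17)    [QR: 17 ≡ 1 mod 4, sign kept]
  = -(1/17)    [35 ≡ 1 mod 17]
  = -1    [(1/17) = 1]
Second factor (346/761):
(346/761)
  = (173/761)    [761 ≡ 1 mod 8 ⇒ (2/761) = +1]
  = (761/173)    [QR: 173 ≡ 1 mod 4, sign kept]
  = (69/173)    [761 ≡ 69 mod 173]
  = (173/69)    [QR: 69 ≡ 1 mod 4, sign kept]
  = (35/69)    [173 ≡ 35 mod 69]
  = (69/35)    [QR: 69 ≡ 1 mod 4, sign kept]
  = (34/35)    [69 ≡ 34 mod 35]
  = -(17/35)    [35 ≡ 3 mod 8 ⇒ (2/35) = -1]
  = -(35/17)    [QR: 17 ≡ 1 mod 4, sign kept]
  = -(1/17)    [35 ≡ 1 mod 17]
  = -1    [(1/17) = 1]
Product: (-1)·(-1) = 1.

1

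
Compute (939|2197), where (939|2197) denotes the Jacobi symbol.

1

2197 ≡ 1 (mod 4), so quadratic reciprocity gives (939|2197) = (2197|939). Reduce: 2197 ≡ 319 (mod 939). Now have (319|939).
Both 319 ≡ 3 and 939 ≡ 3 (mod 4), so reciprocity gives (319|939) = -(939|319). Reduce: 939 ≡ 301 (mod 319). Now have -(301|319).
301 ≡ 1 (mod 4), so quadratic reciprocity gives (301|319) = (319|301). Reduce: 319 ≡ 18 (mod 301). Now have -(18|301).
Factor out 2: 18 = 2·9. Since 301 ≡ 5 (mod 8), (2|301) = -1. Now have (9|301).
9 ≡ 1 (mod 4), so quadratic reciprocity gives (9|301) = (301|9). Reduce: 301 ≡ 4 (mod 9). Now have (4|9).
Factor out 2: 4 = 2^2. Since 9 ≡ 1 (mod 8), (2|9) = +1, and (2|9)^2 = +1. Now have (1|9).
(1|9) = 1. Collecting the sign factors: 1.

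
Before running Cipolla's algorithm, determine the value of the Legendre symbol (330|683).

(330|683)
  = -(165|683)    [683 ≡ 3 mod 8 ⇒ (2|683) = -1]
  = -(683|165)    [QR: 165 ≡ 1 mod 4, sign kept]
  = -(23|165)    [683 ≡ 23 mod 165]
  = -(165|23)    [QR: 165 ≡ 1 mod 4, sign kept]
  = -(4|23)    [165 ≡ 4 mod 23]
  = -(1|23)    [23 ≡ 7 mod 8 ⇒ (2|23)^2 = +1]
  = -1    [(1|23) = 1]

-1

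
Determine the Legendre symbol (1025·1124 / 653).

By multiplicativity, (1025·1124 / 653) = (1025 / 653)·(1124 / 653).
First factor (1025 / 653):
(1025 / 653)
  = (372 / 653)    [1025 ≡ 372 mod 653]
  = (93 / 653)    [653 ≡ 5 mod 8 ⇒ (2 / 653)^2 = +1]
  = (653 / 93)    [QR: 93 ≡ 1 mod 4, sign kept]
  = (2 / 93)    [653 ≡ 2 mod 93]
  = -(1 / 93)    [93 ≡ 5 mod 8 ⇒ (2 / 93) = -1]
  = -1    [(1 / 93) = 1]
Second factor (1124 / 653):
(1124 / 653)
  = (471 / 653)    [1124 ≡ 471 mod 653]
  = (653 / 471)    [QR: 653 ≡ 1 mod 4, sign kept]
  = (182 / 471)    [653 ≡ 182 mod 471]
  = (91 / 471)    [471 ≡ 7 mod 8 ⇒ (2 / 471) = +1]
  = -(471 / 91)    [QR: both ≡ 3 mod 4, sign flips]
  = -(16 / 91)    [471 ≡ 16 mod 91]
  = -(1 / 91)    [91 ≡ 3 mod 8 ⇒ (2 / 91)^4 = +1]
  = -1    [(1 / 91) = 1]
Product: (-1)·(-1) = 1.

1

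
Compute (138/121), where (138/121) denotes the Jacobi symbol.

1

(138/121)
  = (17/121)    [138 ≡ 17 mod 121]
  = (121/17)    [QR: 17 ≡ 1 mod 4, sign kept]
  = (2/17)    [121 ≡ 2 mod 17]
  = (1/17)    [17 ≡ 1 mod 8 ⇒ (2/17) = +1]
  = 1    [(1/17) = 1]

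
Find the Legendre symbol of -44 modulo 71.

1

(-44/71)
  = (27/71)    [-44 ≡ 27 mod 71]
  = -(71/27)    [QR: both ≡ 3 mod 4, sign flips]
  = -(17/27)    [71 ≡ 17 mod 27]
  = -(27/17)    [QR: 17 ≡ 1 mod 4, sign kept]
  = -(10/17)    [27 ≡ 10 mod 17]
  = -(5/17)    [17 ≡ 1 mod 8 ⇒ (2/17) = +1]
  = -(17/5)    [QR: 5 ≡ 1 mod 4, sign kept]
  = -(2/5)    [17 ≡ 2 mod 5]
  = (1/5)    [5 ≡ 5 mod 8 ⇒ (2/5) = -1]
  = 1    [(1/5) = 1]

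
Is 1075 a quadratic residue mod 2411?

yes

(1075|2411)
  = -(2411|1075)    [QR: both ≡ 3 mod 4, sign flips]
  = -(261|1075)    [2411 ≡ 261 mod 1075]
  = -(1075|261)    [QR: 261 ≡ 1 mod 4, sign kept]
  = -(31|261)    [1075 ≡ 31 mod 261]
  = -(261|31)    [QR: 261 ≡ 1 mod 4, sign kept]
  = -(13|31)    [261 ≡ 13 mod 31]
  = -(31|13)    [QR: 13 ≡ 1 mod 4, sign kept]
  = -(5|13)    [31 ≡ 5 mod 13]
  = -(13|5)    [QR: 5 ≡ 1 mod 4, sign kept]
  = -(3|5)    [13 ≡ 3 mod 5]
  = -(5|3)    [QR: 5 ≡ 1 mod 4, sign kept]
  = -(2|3)    [5 ≡ 2 mod 3]
  = (1|3)    [3 ≡ 3 mod 8 ⇒ (2|3) = -1]
  = 1    [(1|3) = 1]
The Legendre symbol is 1, so x^2 ≡ 1075 (mod 2411) has solution.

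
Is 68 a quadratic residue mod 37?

no

Reduce the numerator: 68 ≡ 31 (mod 37), so (68|37) = (31|37).
37 ≡ 1 (mod 4), so quadratic reciprocity gives (31|37) = (37|31). Reduce: 37 ≡ 6 (mod 31). Now have (6|31).
Factor out 2: 6 = 2·3. Since 31 ≡ 7 (mod 8), (2|31) = +1. Now have (3|31).
Both 3 ≡ 3 and 31 ≡ 3 (mod 4), so reciprocity gives (3|31) = -(31|3). Reduce: 31 ≡ 1 (mod 3). Now have -(1|3).
(1|3) = 1. Collecting the sign factors: -1.
The Legendre symbol is -1, so x^2 ≡ 68 (mod 37) has no solution.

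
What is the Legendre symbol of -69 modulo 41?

-1

(-69/41)
  = (69/41)    [41 ≡ 1 mod 4 ⇒ (-1/41) = +1]
  = (28/41)    [69 ≡ 28 mod 41]
  = (7/41)    [41 ≡ 1 mod 8 ⇒ (2/41)^2 = +1]
  = (41/7)    [QR: 41 ≡ 1 mod 4, sign kept]
  = (6/7)    [41 ≡ 6 mod 7]
  = (3/7)    [7 ≡ 7 mod 8 ⇒ (2/7) = +1]
  = -(7/3)    [QR: both ≡ 3 mod 4, sign flips]
  = -(1/3)    [7 ≡ 1 mod 3]
  = -1    [(1/3) = 1]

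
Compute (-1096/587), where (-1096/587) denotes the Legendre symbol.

1

(-1096/587)
  = (78/587)    [-1096 ≡ 78 mod 587]
  = -(39/587)    [587 ≡ 3 mod 8 ⇒ (2/587) = -1]
  = (587/39)    [QR: both ≡ 3 mod 4, sign flips]
  = (2/39)    [587 ≡ 2 mod 39]
  = (1/39)    [39 ≡ 7 mod 8 ⇒ (2/39) = +1]
  = 1    [(1/39) = 1]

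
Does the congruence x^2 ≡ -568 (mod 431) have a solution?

(-568/431)
  = -(568/431)    [431 ≡ 3 mod 4 ⇒ (-1/431) = -1]
  = -(137/431)    [568 ≡ 137 mod 431]
  = -(431/137)    [QR: 137 ≡ 1 mod 4, sign kept]
  = -(20/137)    [431 ≡ 20 mod 137]
  = -(5/137)    [137 ≡ 1 mod 8 ⇒ (2/137)^2 = +1]
  = -(137/5)    [QR: 5 ≡ 1 mod 4, sign kept]
  = -(2/5)    [137 ≡ 2 mod 5]
  = (1/5)    [5 ≡ 5 mod 8 ⇒ (2/5) = -1]
  = 1    [(1/5) = 1]
The Legendre symbol is 1, so x^2 ≡ -568 (mod 431) has solution.

yes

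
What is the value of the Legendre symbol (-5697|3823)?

-1

(-5697|3823)
  = (1949|3823)    [-5697 ≡ 1949 mod 3823]
  = (3823|1949)    [QR: 1949 ≡ 1 mod 4, sign kept]
  = (1874|1949)    [3823 ≡ 1874 mod 1949]
  = -(937|1949)    [1949 ≡ 5 mod 8 ⇒ (2|1949) = -1]
  = -(1949|937)    [QR: 937 ≡ 1 mod 4, sign kept]
  = -(75|937)    [1949 ≡ 75 mod 937]
  = -(937|75)    [QR: 937 ≡ 1 mod 4, sign kept]
  = -(37|75)    [937 ≡ 37 mod 75]
  = -(75|37)    [QR: 37 ≡ 1 mod 4, sign kept]
  = -(1|37)    [75 ≡ 1 mod 37]
  = -1    [(1|37) = 1]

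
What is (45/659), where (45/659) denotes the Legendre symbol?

1

(45/659)
  = (659/45)    [QR: 45 ≡ 1 mod 4, sign kept]
  = (29/45)    [659 ≡ 29 mod 45]
  = (45/29)    [QR: 29 ≡ 1 mod 4, sign kept]
  = (16/29)    [45 ≡ 16 mod 29]
  = (1/29)    [29 ≡ 5 mod 8 ⇒ (2/29)^4 = +1]
  = 1    [(1/29) = 1]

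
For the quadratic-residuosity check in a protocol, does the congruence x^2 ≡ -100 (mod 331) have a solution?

no

(-100/331)
  = -(100/331)    [331 ≡ 3 mod 4 ⇒ (-1/331) = -1]
  = -(25/331)    [331 ≡ 3 mod 8 ⇒ (2/331)^2 = +1]
  = -(331/25)    [QR: 25 ≡ 1 mod 4, sign kept]
  = -(6/25)    [331 ≡ 6 mod 25]
  = -(3/25)    [25 ≡ 1 mod 8 ⇒ (2/25) = +1]
  = -(25/3)    [QR: 25 ≡ 1 mod 4, sign kept]
  = -(1/3)    [25 ≡ 1 mod 3]
  = -1    [(1/3) = 1]
The Legendre symbol is -1, so x^2 ≡ -100 (mod 331) has no solution.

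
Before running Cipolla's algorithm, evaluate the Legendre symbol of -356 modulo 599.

1

Pull out -1: (-356 / 599) = (-1 / 599)·(356 / 599). Since 599 ≡ 3 (mod 4), (-1 / 599) = -1. Now have -(356 / 599).
Factor out 2: 356 = 2^2·89. Since 599 ≡ 7 (mod 8), (2 / 599) = +1, and (2 / 599)^2 = +1. Now have -(89 / 599).
89 ≡ 1 (mod 4), so quadratic reciprocity gives (89 / 599) = (599 / 89). Reduce: 599 ≡ 65 (mod 89). Now have -(65 / 89).
65 ≡ 1 (mod 4), so quadratic reciprocity gives (65 / 89) = (89 / 65). Reduce: 89 ≡ 24 (mod 65). Now have -(24 / 65).
Factor out 2: 24 = 2^3·3. Since 65 ≡ 1 (mod 8), (2 / 65) = +1, and (2 / 65)^3 = +1. Now have -(3 / 65).
65 ≡ 1 (mod 4), so quadratic reciprocity gives (3 / 65) = (65 / 3). Reduce: 65 ≡ 2 (mod 3). Now have -(2 / 3).
Factor out 2: 2 = 2. Since 3 ≡ 3 (mod 8), (2 / 3) = -1. Now have (1 / 3).
(1 / 3) = 1. Collecting the sign factors: 1.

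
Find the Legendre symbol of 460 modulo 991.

(460 / 991)
  = (115 / 991)    [991 ≡ 7 mod 8 ⇒ (2 / 991)^2 = +1]
  = -(991 / 115)    [QR: both ≡ 3 mod 4, sign flips]
  = -(71 / 115)    [991 ≡ 71 mod 115]
  = (115 / 71)    [QR: both ≡ 3 mod 4, sign flips]
  = (44 / 71)    [115 ≡ 44 mod 71]
  = (11 / 71)    [71 ≡ 7 mod 8 ⇒ (2 / 71)^2 = +1]
  = -(71 / 11)    [QR: both ≡ 3 mod 4, sign flips]
  = -(5 / 11)    [71 ≡ 5 mod 11]
  = -(11 / 5)    [QR: 5 ≡ 1 mod 4, sign kept]
  = -(1 / 5)    [11 ≡ 1 mod 5]
  = -1    [(1 / 5) = 1]

-1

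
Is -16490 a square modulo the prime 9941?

Pull out -1: (-16490/9941) = (-1/9941)·(16490/9941). Since 9941 ≡ 1 (mod 4), (-1/9941) = +1. Now have (16490/9941).
Reduce the numerator: 16490 ≡ 6549 (mod 9941), so (16490/9941) = (6549/9941).
6549 ≡ 1 (mod 4), so quadratic reciprocity gives (6549/9941) = (9941/6549). Reduce: 9941 ≡ 3392 (mod 6549). Now have (3392/6549).
Factor out 2: 3392 = 2^6·53. Since 6549 ≡ 5 (mod 8), (2/6549) = -1, and (2/6549)^6 = +1. Now have (53/6549).
53 ≡ 1 (mod 4), so quadratic reciprocity gives (53/6549) = (6549/53). Reduce: 6549 ≡ 30 (mod 53). Now have (30/53).
Factor out 2: 30 = 2·15. Since 53 ≡ 5 (mod 8), (2/53) = -1. Now have -(15/53).
53 ≡ 1 (mod 4), so quadratic reciprocity gives (15/53) = (53/15). Reduce: 53 ≡ 8 (mod 15). Now have -(8/15).
Factor out 2: 8 = 2^3. Since 15 ≡ 7 (mod 8), (2/15) = +1, and (2/15)^3 = +1. Now have -(1/15).
(1/15) = 1. Collecting the sign factors: -1.
(-16490/9941) = -1, and 9941 is prime, so -16490 is not a quadratic residue mod 9941.

no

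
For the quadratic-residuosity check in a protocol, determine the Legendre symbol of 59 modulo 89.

-1

(59 / 89)
  = (89 / 59)    [QR: 89 ≡ 1 mod 4, sign kept]
  = (30 / 59)    [89 ≡ 30 mod 59]
  = -(15 / 59)    [59 ≡ 3 mod 8 ⇒ (2 / 59) = -1]
  = (59 / 15)    [QR: both ≡ 3 mod 4, sign flips]
  = (14 / 15)    [59 ≡ 14 mod 15]
  = (7 / 15)    [15 ≡ 7 mod 8 ⇒ (2 / 15) = +1]
  = -(15 / 7)    [QR: both ≡ 3 mod 4, sign flips]
  = -(1 / 7)    [15 ≡ 1 mod 7]
  = -1    [(1 / 7) = 1]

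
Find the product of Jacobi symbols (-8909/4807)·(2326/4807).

-1

By multiplicativity, (-8909·2326/4807) = (-8909/4807)·(2326/4807).
First factor (-8909/4807):
Pull out -1: (-8909/4807) = (-1/4807)·(8909/4807). Since 4807 ≡ 3 (mod 4), (-1/4807) = -1. Now have -(8909/4807).
Reduce the numerator: 8909 ≡ 4102 (mod 4807), so (8909/4807) = (4102/4807).
Factor out 2: 4102 = 2·2051. Since 4807 ≡ 7 (mod 8), (2/4807) = +1. Now have -(2051/4807).
Both 2051 ≡ 3 and 4807 ≡ 3 (mod 4), so reciprocity gives (2051/4807) = -(4807/2051). Reduce: 4807 ≡ 705 (mod 2051). Now have (705/2051).
705 ≡ 1 (mod 4), so quadratic reciprocity gives (705/2051) = (2051/705). Reduce: 2051 ≡ 641 (mod 705). Now have (641/705).
641 ≡ 1 (mod 4), so quadratic reciprocity gives (641/705) = (705/641). Reduce: 705 ≡ 64 (mod 641). Now have (64/641).
Factor out 2: 64 = 2^6. Since 641 ≡ 1 (mod 8), (2/641) = +1, and (2/641)^6 = +1. Now have (1/641).
(1/641) = 1. Collecting the sign factors: 1.
Second factor (2326/4807):
Factor out 2: 2326 = 2·1163. Since 4807 ≡ 7 (mod 8), (2/4807) = +1. Now have (1163/4807).
Both 1163 ≡ 3 and 4807 ≡ 3 (mod 4), so reciprocity gives (1163/4807) = -(4807/1163). Reduce: 4807 ≡ 155 (mod 1163). Now have -(155/1163).
Both 155 ≡ 3 and 1163 ≡ 3 (mod 4), so reciprocity gives (155/1163) = -(1163/155). Reduce: 1163 ≡ 78 (mod 155). Now have (78/155).
Factor out 2: 78 = 2·39. Since 155 ≡ 3 (mod 8), (2/155) = -1. Now have -(39/155).
Both 39 ≡ 3 and 155 ≡ 3 (mod 4), so reciprocity gives (39/155) = -(155/39). Reduce: 155 ≡ 38 (mod 39). Now have (38/39).
Factor out 2: 38 = 2·19. Since 39 ≡ 7 (mod 8), (2/39) = +1. Now have (19/39).
Both 19 ≡ 3 and 39 ≡ 3 (mod 4), so reciprocity gives (19/39) = -(39/19). Reduce: 39 ≡ 1 (mod 19). Now have -(1/19).
(1/19) = 1. Collecting the sign factors: -1.
Product: (1)·(-1) = -1.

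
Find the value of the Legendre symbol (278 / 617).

(278 / 617)
  = (139 / 617)    [617 ≡ 1 mod 8 ⇒ (2 / 617) = +1]
  = (617 / 139)    [QR: 617 ≡ 1 mod 4, sign kept]
  = (61 / 139)    [617 ≡ 61 mod 139]
  = (139 / 61)    [QR: 61 ≡ 1 mod 4, sign kept]
  = (17 / 61)    [139 ≡ 17 mod 61]
  = (61 / 17)    [QR: 17 ≡ 1 mod 4, sign kept]
  = (10 / 17)    [61 ≡ 10 mod 17]
  = (5 / 17)    [17 ≡ 1 mod 8 ⇒ (2 / 17) = +1]
  = (17 / 5)    [QR: 5 ≡ 1 mod 4, sign kept]
  = (2 / 5)    [17 ≡ 2 mod 5]
  = -(1 / 5)    [5 ≡ 5 mod 8 ⇒ (2 / 5) = -1]
  = -1    [(1 / 5) = 1]

-1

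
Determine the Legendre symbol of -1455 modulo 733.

-1

Reduce the numerator: -1455 ≡ 11 (mod 733), so (-1455|733) = (11|733).
733 ≡ 1 (mod 4), so quadratic reciprocity gives (11|733) = (733|11). Reduce: 733 ≡ 7 (mod 11). Now have (7|11).
Both 7 ≡ 3 and 11 ≡ 3 (mod 4), so reciprocity gives (7|11) = -(11|7). Reduce: 11 ≡ 4 (mod 7). Now have -(4|7).
Factor out 2: 4 = 2^2. Since 7 ≡ 7 (mod 8), (2|7) = +1, and (2|7)^2 = +1. Now have -(1|7).
(1|7) = 1. Collecting the sign factors: -1.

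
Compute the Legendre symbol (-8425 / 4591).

(-8425 / 4591)
  = (757 / 4591)    [-8425 ≡ 757 mod 4591]
  = (4591 / 757)    [QR: 757 ≡ 1 mod 4, sign kept]
  = (49 / 757)    [4591 ≡ 49 mod 757]
  = (757 / 49)    [QR: 49 ≡ 1 mod 4, sign kept]
  = (22 / 49)    [757 ≡ 22 mod 49]
  = (11 / 49)    [49 ≡ 1 mod 8 ⇒ (2 / 49) = +1]
  = (49 / 11)    [QR: 49 ≡ 1 mod 4, sign kept]
  = (5 / 11)    [49 ≡ 5 mod 11]
  = (11 / 5)    [QR: 5 ≡ 1 mod 4, sign kept]
  = (1 / 5)    [11 ≡ 1 mod 5]
  = 1    [(1 / 5) = 1]

1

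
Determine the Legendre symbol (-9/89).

(-9/89)
  = (80/89)    [-9 ≡ 80 mod 89]
  = (5/89)    [89 ≡ 1 mod 8 ⇒ (2/89)^4 = +1]
  = (89/5)    [QR: 5 ≡ 1 mod 4, sign kept]
  = (4/5)    [89 ≡ 4 mod 5]
  = (1/5)    [5 ≡ 5 mod 8 ⇒ (2/5)^2 = +1]
  = 1    [(1/5) = 1]

1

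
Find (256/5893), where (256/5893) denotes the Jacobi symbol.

Factor out 2: 256 = 2^8. Since 5893 ≡ 5 (mod 8), (2/5893) = -1, and (2/5893)^8 = +1. Now have (1/5893).
(1/5893) = 1. Collecting the sign factors: 1.

1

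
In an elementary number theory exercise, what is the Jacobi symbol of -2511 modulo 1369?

(-2511 / 1369)
  = (2511 / 1369)    [1369 ≡ 1 mod 4 ⇒ (-1 / 1369) = +1]
  = (1142 / 1369)    [2511 ≡ 1142 mod 1369]
  = (571 / 1369)    [1369 ≡ 1 mod 8 ⇒ (2 / 1369) = +1]
  = (1369 / 571)    [QR: 1369 ≡ 1 mod 4, sign kept]
  = (227 / 571)    [1369 ≡ 227 mod 571]
  = -(571 / 227)    [QR: both ≡ 3 mod 4, sign flips]
  = -(117 / 227)    [571 ≡ 117 mod 227]
  = -(227 / 117)    [QR: 117 ≡ 1 mod 4, sign kept]
  = -(110 / 117)    [227 ≡ 110 mod 117]
  = (55 / 117)    [117 ≡ 5 mod 8 ⇒ (2 / 117) = -1]
  = (117 / 55)    [QR: 117 ≡ 1 mod 4, sign kept]
  = (7 / 55)    [117 ≡ 7 mod 55]
  = -(55 / 7)    [QR: both ≡ 3 mod 4, sign flips]
  = -(6 / 7)    [55 ≡ 6 mod 7]
  = -(3 / 7)    [7 ≡ 7 mod 8 ⇒ (2 / 7) = +1]
  = (7 / 3)    [QR: both ≡ 3 mod 4, sign flips]
  = (1 / 3)    [7 ≡ 1 mod 3]
  = 1    [(1 / 3) = 1]

1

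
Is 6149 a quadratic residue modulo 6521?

yes

6149 ≡ 1 (mod 4), so quadratic reciprocity gives (6149/6521) = (6521/6149). Reduce: 6521 ≡ 372 (mod 6149). Now have (372/6149).
Factor out 2: 372 = 2^2·93. Since 6149 ≡ 5 (mod 8), (2/6149) = -1, and (2/6149)^2 = +1. Now have (93/6149).
93 ≡ 1 (mod 4), so quadratic reciprocity gives (93/6149) = (6149/93). Reduce: 6149 ≡ 11 (mod 93). Now have (11/93).
93 ≡ 1 (mod 4), so quadratic reciprocity gives (11/93) = (93/11). Reduce: 93 ≡ 5 (mod 11). Now have (5/11).
5 ≡ 1 (mod 4), so quadratic reciprocity gives (5/11) = (11/5). Reduce: 11 ≡ 1 (mod 5). Now have (1/5).
(1/5) = 1. Collecting the sign factors: 1.
The Legendre symbol is 1, so x^2 ≡ 6149 (mod 6521) has solution.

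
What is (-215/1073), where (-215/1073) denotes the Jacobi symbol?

(-215/1073)
  = (858/1073)    [-215 ≡ 858 mod 1073]
  = (429/1073)    [1073 ≡ 1 mod 8 ⇒ (2/1073) = +1]
  = (1073/429)    [QR: 429 ≡ 1 mod 4, sign kept]
  = (215/429)    [1073 ≡ 215 mod 429]
  = (429/215)    [QR: 429 ≡ 1 mod 4, sign kept]
  = (214/215)    [429 ≡ 214 mod 215]
  = (107/215)    [215 ≡ 7 mod 8 ⇒ (2/215) = +1]
  = -(215/107)    [QR: both ≡ 3 mod 4, sign flips]
  = -(1/107)    [215 ≡ 1 mod 107]
  = -1    [(1/107) = 1]

-1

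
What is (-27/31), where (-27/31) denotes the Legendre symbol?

Reduce the numerator: -27 ≡ 4 (mod 31), so (-27/31) = (4/31).
Factor out 2: 4 = 2^2. Since 31 ≡ 7 (mod 8), (2/31) = +1, and (2/31)^2 = +1. Now have (1/31).
(1/31) = 1. Collecting the sign factors: 1.

1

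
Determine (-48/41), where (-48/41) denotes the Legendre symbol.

-1

(-48/41)
  = (34/41)    [-48 ≡ 34 mod 41]
  = (17/41)    [41 ≡ 1 mod 8 ⇒ (2/41) = +1]
  = (41/17)    [QR: 17 ≡ 1 mod 4, sign kept]
  = (7/17)    [41 ≡ 7 mod 17]
  = (17/7)    [QR: 17 ≡ 1 mod 4, sign kept]
  = (3/7)    [17 ≡ 3 mod 7]
  = -(7/3)    [QR: both ≡ 3 mod 4, sign flips]
  = -(1/3)    [7 ≡ 1 mod 3]
  = -1    [(1/3) = 1]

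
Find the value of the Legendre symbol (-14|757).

(-14|757)
  = (743|757)    [-14 ≡ 743 mod 757]
  = (757|743)    [QR: 757 ≡ 1 mod 4, sign kept]
  = (14|743)    [757 ≡ 14 mod 743]
  = (7|743)    [743 ≡ 7 mod 8 ⇒ (2|743) = +1]
  = -(743|7)    [QR: both ≡ 3 mod 4, sign flips]
  = -(1|7)    [743 ≡ 1 mod 7]
  = -1    [(1|7) = 1]

-1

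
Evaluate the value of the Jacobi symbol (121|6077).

121 ≡ 1 (mod 4), so quadratic reciprocity gives (121|6077) = (6077|121). Reduce: 6077 ≡ 27 (mod 121). Now have (27|121).
121 ≡ 1 (mod 4), so quadratic reciprocity gives (27|121) = (121|27). Reduce: 121 ≡ 13 (mod 27). Now have (13|27).
13 ≡ 1 (mod 4), so quadratic reciprocity gives (13|27) = (27|13). Reduce: 27 ≡ 1 (mod 13). Now have (1|13).
(1|13) = 1. Collecting the sign factors: 1.

1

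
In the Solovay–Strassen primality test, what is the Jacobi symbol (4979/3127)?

1

Reduce the numerator: 4979 ≡ 1852 (mod 3127), so (4979/3127) = (1852/3127).
Factor out 2: 1852 = 2^2·463. Since 3127 ≡ 7 (mod 8), (2/3127) = +1, and (2/3127)^2 = +1. Now have (463/3127).
Both 463 ≡ 3 and 3127 ≡ 3 (mod 4), so reciprocity gives (463/3127) = -(3127/463). Reduce: 3127 ≡ 349 (mod 463). Now have -(349/463).
349 ≡ 1 (mod 4), so quadratic reciprocity gives (349/463) = (463/349). Reduce: 463 ≡ 114 (mod 349). Now have -(114/349).
Factor out 2: 114 = 2·57. Since 349 ≡ 5 (mod 8), (2/349) = -1. Now have (57/349).
57 ≡ 1 (mod 4), so quadratic reciprocity gives (57/349) = (349/57). Reduce: 349 ≡ 7 (mod 57). Now have (7/57).
57 ≡ 1 (mod 4), so quadratic reciprocity gives (7/57) = (57/7). Reduce: 57 ≡ 1 (mod 7). Now have (1/7).
(1/7) = 1. Collecting the sign factors: 1.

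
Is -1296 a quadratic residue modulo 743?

no

(-1296|743)
  = (190|743)    [-1296 ≡ 190 mod 743]
  = (95|743)    [743 ≡ 7 mod 8 ⇒ (2|743) = +1]
  = -(743|95)    [QR: both ≡ 3 mod 4, sign flips]
  = -(78|95)    [743 ≡ 78 mod 95]
  = -(39|95)    [95 ≡ 7 mod 8 ⇒ (2|95) = +1]
  = (95|39)    [QR: both ≡ 3 mod 4, sign flips]
  = (17|39)    [95 ≡ 17 mod 39]
  = (39|17)    [QR: 17 ≡ 1 mod 4, sign kept]
  = (5|17)    [39 ≡ 5 mod 17]
  = (17|5)    [QR: 5 ≡ 1 mod 4, sign kept]
  = (2|5)    [17 ≡ 2 mod 5]
  = -(1|5)    [5 ≡ 5 mod 8 ⇒ (2|5) = -1]
  = -1    [(1|5) = 1]
(-1296|743) = -1, and 743 is prime, so -1296 is not a quadratic residue mod 743.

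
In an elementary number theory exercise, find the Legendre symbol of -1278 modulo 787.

-1

Pull out -1: (-1278/787) = (-1/787)·(1278/787). Since 787 ≡ 3 (mod 4), (-1/787) = -1. Now have -(1278/787).
Reduce the numerator: 1278 ≡ 491 (mod 787), so (1278/787) = (491/787).
Both 491 ≡ 3 and 787 ≡ 3 (mod 4), so reciprocity gives (491/787) = -(787/491). Reduce: 787 ≡ 296 (mod 491). Now have (296/491).
Factor out 2: 296 = 2^3·37. Since 491 ≡ 3 (mod 8), (2/491) = -1, and (2/491)^3 = -1. Now have -(37/491).
37 ≡ 1 (mod 4), so quadratic reciprocity gives (37/491) = (491/37). Reduce: 491 ≡ 10 (mod 37). Now have -(10/37).
Factor out 2: 10 = 2·5. Since 37 ≡ 5 (mod 8), (2/37) = -1. Now have (5/37).
5 ≡ 1 (mod 4), so quadratic reciprocity gives (5/37) = (37/5). Reduce: 37 ≡ 2 (mod 5). Now have (2/5).
Factor out 2: 2 = 2. Since 5 ≡ 5 (mod 8), (2/5) = -1. Now have -(1/5).
(1/5) = 1. Collecting the sign factors: -1.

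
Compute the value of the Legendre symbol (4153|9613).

1

4153 ≡ 1 (mod 4), so quadratic reciprocity gives (4153|9613) = (9613|4153). Reduce: 9613 ≡ 1307 (mod 4153). Now have (1307|4153).
4153 ≡ 1 (mod 4), so quadratic reciprocity gives (1307|4153) = (4153|1307). Reduce: 4153 ≡ 232 (mod 1307). Now have (232|1307).
Factor out 2: 232 = 2^3·29. Since 1307 ≡ 3 (mod 8), (2|1307) = -1, and (2|1307)^3 = -1. Now have -(29|1307).
29 ≡ 1 (mod 4), so quadratic reciprocity gives (29|1307) = (1307|29). Reduce: 1307 ≡ 2 (mod 29). Now have -(2|29).
Factor out 2: 2 = 2. Since 29 ≡ 5 (mod 8), (2|29) = -1. Now have (1|29).
(1|29) = 1. Collecting the sign factors: 1.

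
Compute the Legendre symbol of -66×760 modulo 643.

-1

By multiplicativity, (-66·760/643) = (-66/643)·(760/643).
First factor (-66/643):
(-66/643)
  = -(66/643)    [643 ≡ 3 mod 4 ⇒ (-1/643) = -1]
  = (33/643)    [643 ≡ 3 mod 8 ⇒ (2/643) = -1]
  = (643/33)    [QR: 33 ≡ 1 mod 4, sign kept]
  = (16/33)    [643 ≡ 16 mod 33]
  = (1/33)    [33 ≡ 1 mod 8 ⇒ (2/33)^4 = +1]
  = 1    [(1/33) = 1]
Second factor (760/643):
(760/643)
  = (117/643)    [760 ≡ 117 mod 643]
  = (643/117)    [QR: 117 ≡ 1 mod 4, sign kept]
  = (58/117)    [643 ≡ 58 mod 117]
  = -(29/117)    [117 ≡ 5 mod 8 ⇒ (2/117) = -1]
  = -(117/29)    [QR: 29 ≡ 1 mod 4, sign kept]
  = -(1/29)    [117 ≡ 1 mod 29]
  = -1    [(1/29) = 1]
Product: (1)·(-1) = -1.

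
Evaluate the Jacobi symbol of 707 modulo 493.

Reduce the numerator: 707 ≡ 214 (mod 493), so (707/493) = (214/493).
Factor out 2: 214 = 2·107. Since 493 ≡ 5 (mod 8), (2/493) = -1. Now have -(107/493).
493 ≡ 1 (mod 4), so quadratic reciprocity gives (107/493) = (493/107). Reduce: 493 ≡ 65 (mod 107). Now have -(65/107).
65 ≡ 1 (mod 4), so quadratic reciprocity gives (65/107) = (107/65). Reduce: 107 ≡ 42 (mod 65). Now have -(42/65).
Factor out 2: 42 = 2·21. Since 65 ≡ 1 (mod 8), (2/65) = +1. Now have -(21/65).
21 ≡ 1 (mod 4), so quadratic reciprocity gives (21/65) = (65/21). Reduce: 65 ≡ 2 (mod 21). Now have -(2/21).
Factor out 2: 2 = 2. Since 21 ≡ 5 (mod 8), (2/21) = -1. Now have (1/21).
(1/21) = 1. Collecting the sign factors: 1.

1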